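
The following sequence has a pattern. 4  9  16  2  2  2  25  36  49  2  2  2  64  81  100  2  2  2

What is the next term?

The slot pattern repeats as AAABBB (period 6), so there are 2 interleaved tracks.
Track A is 4, 9, 16, 25, 36, 49, 64, 81, 100, which is perfect squares starting at 2².
Track B is 2, 2, 2, 2, 2, 2, 2, 2, 2, which is always 2.
Position 19 falls in track A as its term 10, giving 121.

121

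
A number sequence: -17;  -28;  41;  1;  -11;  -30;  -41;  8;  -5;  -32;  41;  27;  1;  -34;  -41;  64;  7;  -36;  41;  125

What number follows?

13

The terms cycle through 4 interleaved subsequences.
Stream A: -17, -11, -5, 1, 7 — arithmetic with common difference +6.
Stream B: -28, -30, -32, -34, -36 — arithmetic with common difference −2.
Stream C: 41, -41, 41, -41, 41 — the oscillation 41·(−1)^(n+1).
Stream D: 1, 8, 27, 64, 125 — perfect cubes starting at 1³.
Term 21 comes from stream A (its 6th entry): 13.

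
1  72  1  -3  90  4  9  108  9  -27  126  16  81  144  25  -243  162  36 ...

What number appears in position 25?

6561

Split by position mod 3: positions 1, 4, 7, … form one track, and each other residue class forms its own.
Stream A: 1, -3, 9, -27, 81, -243 — geometric, ×-3 each step.
Stream B: 72, 90, 108, 126, 144, 162 — adding 18 each time.
Stream C: 1, 4, 9, 16, 25, 36 — the squares 1², 2², 3², ….
Position 25 falls in stream A as its term 9, giving 6561.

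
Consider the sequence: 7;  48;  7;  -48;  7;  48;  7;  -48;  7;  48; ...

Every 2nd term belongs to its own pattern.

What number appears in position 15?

7

Split by position mod 2 into 2 tracks.
Track A is 7, 7, 7, 7, 7, which is the constant sequence 7.
Track B is 48, -48, 48, -48, 48, which is alternating ±48.
The 15th slot belongs to track A; its 8th term is 7.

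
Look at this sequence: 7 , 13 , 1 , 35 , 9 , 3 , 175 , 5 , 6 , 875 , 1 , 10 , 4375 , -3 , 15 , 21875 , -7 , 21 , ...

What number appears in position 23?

Read the sequence 3 terms at a time; column i is its own pattern.
Stream A: 7, 35, 175, 875, 4375, 21875 — geometric, ×5 each step.
Stream B: 13, 9, 5, 1, -3, -7 — linear: a_n = 17 − 4·n.
Stream C: 1, 3, 6, 10, 15, 21 — triangular numbers n(n+1)/2 for n = 1, 2, ….
Term 23 comes from stream B (its 8th entry): -15.

-15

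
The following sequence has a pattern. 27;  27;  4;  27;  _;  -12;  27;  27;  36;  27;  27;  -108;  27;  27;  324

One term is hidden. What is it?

27

Positions follow the repeating pattern AAB; grouping by letter gives 2 tracks.
Track A: 27, 27, 27, ?, 27, 27, 27, 27, 27, 27. Constant 27.
Track B: 4, -12, 36, -108, 324. A geometric progression (common ratio -3).
Filling track A at index 4 by its rule yields 27.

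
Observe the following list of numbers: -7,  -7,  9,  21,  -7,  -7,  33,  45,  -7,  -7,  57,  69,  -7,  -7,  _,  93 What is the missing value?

Reading positions in blocks of 4 reveals the pattern AABB — 2 tracks woven together.
Stream A: -7, -7, -7, -7, -7, -7, -7, -7. The constant sequence -7.
Stream B: 9, 21, 33, 45, 57, 69, ?, 93. Arithmetic with common difference +12.
Stream B's pattern makes the blank 81.

81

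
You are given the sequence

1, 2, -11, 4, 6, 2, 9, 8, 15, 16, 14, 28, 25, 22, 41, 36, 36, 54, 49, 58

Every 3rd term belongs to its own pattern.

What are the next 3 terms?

67, 64, 94

The terms cycle through 3 interleaved subsequences.
Track A = 1, 4, 9, 16, 25, 36, 49: perfect squares starting at 1².
Track B = 2, 6, 8, 14, 22, 36, 58: a Fibonacci-like recurrence a_n = a_{n-1} + a_{n-2}.
Track C = -11, 2, 15, 28, 41, 54: linear: a_n = -24 + 13·n.
Position 21 → track C, term 7 = 67.
Position 22 falls in track A as its term 8, giving 64.
The 23rd slot belongs to track B; its 8th term is 94.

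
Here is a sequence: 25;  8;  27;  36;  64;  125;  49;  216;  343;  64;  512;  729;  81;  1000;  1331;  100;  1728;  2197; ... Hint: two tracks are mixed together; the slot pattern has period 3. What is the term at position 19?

The slot pattern repeats as ABB (period 3), so there are 2 interleaved tracks.
Subsequence A = 25, 36, 49, 64, 81, 100: consecutive squares n² from n = 5.
Subsequence B = 8, 27, 64, 125, 216, 343, 512, 729, 1000, 1331, 1728, 2197: the cubes 2³, 3³, 4³, ….
Position 19 → subsequence A, term 7 = 121.

121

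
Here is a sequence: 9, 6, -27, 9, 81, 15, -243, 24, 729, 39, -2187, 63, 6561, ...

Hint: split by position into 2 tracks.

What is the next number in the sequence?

Taking every 2nd term gives 2 separate tracks.
Subsequence A: 9, -27, 81, -243, 729, -2187, 6561 — geometric, ×-3 each step.
Subsequence B: 6, 9, 15, 24, 39, 63 — a Fibonacci-like recurrence a_n = a_{n-1} + a_{n-2}.
The 14th slot belongs to subsequence B; its 7th term is 102.

102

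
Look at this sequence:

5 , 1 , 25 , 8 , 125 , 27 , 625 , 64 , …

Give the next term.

Split by position mod 2 into 2 tracks.
Subsequence A: 5, 25, 125, 625. Successive powers of 5.
Subsequence B: 1, 8, 27, 64. Consecutive cubes n³ from n = 1.
The 9th slot belongs to subsequence A; its 5th term is 3125.

3125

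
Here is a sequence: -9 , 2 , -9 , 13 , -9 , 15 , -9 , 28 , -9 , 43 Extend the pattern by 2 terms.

Positions 1, 3, 5, … form one subsequence and positions 2, 4, 6, … form another.
Track A: -9, -9, -9, -9, -9. Always -9.
Track B: 2, 13, 15, 28, 43. A Fibonacci-like recurrence a_n = a_{n-1} + a_{n-2}.
The 11th slot belongs to track A; its 6th term is -9.
Term 12 comes from track B (its 6th entry): 71.

-9, 71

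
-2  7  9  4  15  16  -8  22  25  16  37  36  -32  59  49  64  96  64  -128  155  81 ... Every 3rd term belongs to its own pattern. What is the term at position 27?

Split by position mod 3 into 3 tracks.
Stream A = -2, 4, -8, 16, -32, 64, -128: geometric with ratio -2.
Stream B = 7, 15, 22, 37, 59, 96, 155: Fibonacci-style (each term is the sum of the two before it).
Stream C = 9, 16, 25, 36, 49, 64, 81: the squares 3², 4², 5², ….
Position 27 falls in stream C as its term 9, giving 121.

121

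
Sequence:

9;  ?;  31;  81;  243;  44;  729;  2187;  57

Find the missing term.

The slot pattern repeats as AAB (period 3), so there are 2 interleaved tracks.
Stream A = 9, ?, 81, 243, 729, 2187: powers 3^2, 3^3, 3^4, ….
Stream B = 31, 44, 57: adding 13 each time.
Filling stream A at index 2 by its rule yields 27.

27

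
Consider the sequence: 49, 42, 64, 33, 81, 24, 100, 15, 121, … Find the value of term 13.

169

The terms cycle through 2 interleaved subsequences.
Subsequence A is 49, 64, 81, 100, 121, which is consecutive squares n² from n = 7.
Subsequence B is 42, 33, 24, 15, which is subtracting 9 each time.
Position 13 falls in subsequence A as its term 7, giving 169.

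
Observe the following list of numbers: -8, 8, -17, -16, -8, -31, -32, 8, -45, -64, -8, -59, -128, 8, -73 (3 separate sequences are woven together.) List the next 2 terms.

Split by position mod 3: positions 1, 4, 7, … form one track, and each other residue class forms its own.
Subsequence A = -8, -16, -32, -64, -128: geometric, ×2 each step.
Subsequence B = 8, -8, 8, -8, 8: the oscillation 8·(−1)^(n+1).
Subsequence C = -17, -31, -45, -59, -73: linear: a_n = -3 − 14·n.
Position 16 → subsequence A, term 6 = -256.
Position 17 → subsequence B, term 6 = -8.

-256, -8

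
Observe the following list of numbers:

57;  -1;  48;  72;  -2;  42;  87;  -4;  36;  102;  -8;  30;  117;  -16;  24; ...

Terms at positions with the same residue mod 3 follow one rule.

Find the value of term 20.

-64

The terms cycle through 3 interleaved subsequences.
Track A = 57, 72, 87, 102, 117: arithmetic with common difference +15.
Track B = -1, -2, -4, -8, -16: geometric with ratio 2.
Track C = 48, 42, 36, 30, 24: subtracting 6 each time.
Position 20 falls in track B as its term 7, giving -64.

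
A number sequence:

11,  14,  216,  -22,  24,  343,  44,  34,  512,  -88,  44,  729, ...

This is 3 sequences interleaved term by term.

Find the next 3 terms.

Read the sequence 3 terms at a time; column i is its own pattern.
Track A: 11, -22, 44, -88 (geometric with ratio -2).
Track B: 14, 24, 34, 44 (arithmetic, step +10).
Track C: 216, 343, 512, 729 (consecutive cubes n³ from n = 6).
Term 13 comes from track A (its 5th entry): 176.
Position 14 → track B, term 5 = 54.
The 15th slot belongs to track C; its 5th term is 1000.

176, 54, 1000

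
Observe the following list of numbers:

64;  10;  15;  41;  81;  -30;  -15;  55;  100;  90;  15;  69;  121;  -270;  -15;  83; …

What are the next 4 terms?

144, 810, 15, 97

Split by position mod 4 into 4 tracks.
Stream A: 64, 81, 100, 121. Perfect squares starting at 8².
Stream B: 10, -30, 90, -270. Geometric with ratio -3.
Stream C: 15, -15, 15, -15. Oscillating between 15 and -15.
Stream D: 41, 55, 69, 83. Adding 14 each time.
Position 17 → stream A, term 5 = 144.
The 18th slot belongs to stream B; its 5th term is 810.
Term 19 comes from stream C (its 5th entry): 15.
The 20th slot belongs to stream D; its 5th term is 97.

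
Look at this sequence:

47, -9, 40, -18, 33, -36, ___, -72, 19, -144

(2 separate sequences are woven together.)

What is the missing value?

26

The terms cycle through 2 interleaved subsequences.
Track A: 47, 40, 33, ?, 19. Linear: a_n = 54 − 7·n.
Track B: -9, -18, -36, -72, -144. Geometric, ×2 each step.
The gap is track A's term 4; the rule gives 26.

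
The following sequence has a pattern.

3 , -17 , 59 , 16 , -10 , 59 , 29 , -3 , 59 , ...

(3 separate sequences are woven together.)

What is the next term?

Taking every 3rd term gives 3 separate tracks.
Track A: 3, 16, 29 — arithmetic with common difference +13.
Track B: -17, -10, -3 — arithmetic with common difference +7.
Track C: 59, 59, 59 — the constant sequence 59.
Position 10 falls in track A as its term 4, giving 42.

42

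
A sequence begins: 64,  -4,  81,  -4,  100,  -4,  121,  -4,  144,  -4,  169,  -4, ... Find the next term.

196

Odd-indexed and even-indexed terms follow separate rules.
Track A = 64, 81, 100, 121, 144, 169: perfect squares starting at 8².
Track B = -4, -4, -4, -4, -4, -4: the constant sequence -4.
Term 13 comes from track A (its 7th entry): 196.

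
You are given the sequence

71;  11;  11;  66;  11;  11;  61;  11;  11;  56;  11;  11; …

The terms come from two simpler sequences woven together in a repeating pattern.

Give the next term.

The slot pattern repeats as ABB (period 3), so there are 2 interleaved tracks.
Stream A: 71, 66, 61, 56 — subtracting 5 each time.
Stream B: 11, 11, 11, 11, 11, 11, 11, 11 — the constant sequence 11.
Position 13 → stream A, term 5 = 51.

51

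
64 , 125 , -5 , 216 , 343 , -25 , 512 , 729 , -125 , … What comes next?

1000

Reading positions in blocks of 3 reveals the pattern AAB — 2 tracks woven together.
Track A is 64, 125, 216, 343, 512, 729, which is consecutive cubes n³ from n = 4.
Track B is -5, -25, -125, which is multiplying by 5 each time.
Term 10 comes from track A (its 7th entry): 1000.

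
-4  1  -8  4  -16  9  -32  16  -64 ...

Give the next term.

25

Split by position mod 2 into 2 tracks.
Track A: -4, -8, -16, -32, -64. Geometric, ×2 each step.
Track B: 1, 4, 9, 16. Consecutive squares n² from n = 1.
Position 10 falls in track B as its term 5, giving 25.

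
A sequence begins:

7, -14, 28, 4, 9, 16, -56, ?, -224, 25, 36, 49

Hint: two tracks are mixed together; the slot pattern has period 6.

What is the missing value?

112

Reading positions in blocks of 6 reveals the pattern AAABBB — 2 tracks woven together.
Track A: 7, -14, 28, -56, ?, -224 — geometric, ×-2 each step.
Track B: 4, 9, 16, 25, 36, 49 — the squares 2², 3², 4², ….
The gap is track A's term 5; the rule gives 112.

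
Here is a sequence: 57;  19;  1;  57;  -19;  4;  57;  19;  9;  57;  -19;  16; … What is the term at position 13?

Split by position mod 3 into 3 tracks.
Track A: 57, 57, 57, 57 — constant 57.
Track B: 19, -19, 19, -19 — alternating ±19.
Track C: 1, 4, 9, 16 — consecutive squares n² from n = 1.
Position 13 falls in track A as its term 5, giving 57.

57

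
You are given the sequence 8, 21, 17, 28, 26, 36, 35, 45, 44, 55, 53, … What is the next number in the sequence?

Split by position mod 2 into 2 tracks.
Track A: 8, 17, 26, 35, 44, 53. Linear: a_n = -1 + 9·n.
Track B: 21, 28, 36, 45, 55. Triangular numbers starting at T_6.
Term 12 comes from track B (its 6th entry): 66.

66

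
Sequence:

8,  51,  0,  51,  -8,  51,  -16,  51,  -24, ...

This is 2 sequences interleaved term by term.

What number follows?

51

The terms cycle through 2 interleaved subsequences.
Subsequence A = 8, 0, -8, -16, -24: arithmetic with common difference −8.
Subsequence B = 51, 51, 51, 51: the constant sequence 51.
Position 10 → subsequence B, term 5 = 51.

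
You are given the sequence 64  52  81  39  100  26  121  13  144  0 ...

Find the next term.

Odd-indexed and even-indexed terms follow separate rules.
Stream A: 64, 81, 100, 121, 144 — the squares 8², 9², 10², ….
Stream B: 52, 39, 26, 13, 0 — arithmetic with common difference −13.
Position 11 → stream A, term 6 = 169.

169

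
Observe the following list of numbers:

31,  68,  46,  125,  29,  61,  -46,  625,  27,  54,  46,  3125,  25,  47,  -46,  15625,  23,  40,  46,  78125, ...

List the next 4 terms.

Taking every 4th term gives 4 separate tracks.
Track A: 31, 29, 27, 25, 23. Arithmetic with common difference −2.
Track B: 68, 61, 54, 47, 40. Arithmetic with common difference −7.
Track C: 46, -46, 46, -46, 46. Oscillating between 46 and -46.
Track D: 125, 625, 3125, 15625, 78125. Powers of 5.
Position 21 falls in track A as its term 6, giving 21.
Term 22 comes from track B (its 6th entry): 33.
Position 23 → track C, term 6 = -46.
The 24th slot belongs to track D; its 6th term is 390625.

21, 33, -46, 390625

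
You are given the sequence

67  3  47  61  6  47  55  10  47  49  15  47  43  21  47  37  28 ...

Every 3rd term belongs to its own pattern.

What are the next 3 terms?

47, 31, 36

Split by position mod 3 into 3 tracks.
Track A: 67, 61, 55, 49, 43, 37. Linear: a_n = 73 − 6·n.
Track B: 3, 6, 10, 15, 21, 28. Triangular numbers n(n+1)/2 for n = 2, 3, ….
Track C: 47, 47, 47, 47, 47. The constant sequence 47.
Position 18 falls in track C as its term 6, giving 47.
Term 19 comes from track A (its 7th entry): 31.
Position 20 falls in track B as its term 7, giving 36.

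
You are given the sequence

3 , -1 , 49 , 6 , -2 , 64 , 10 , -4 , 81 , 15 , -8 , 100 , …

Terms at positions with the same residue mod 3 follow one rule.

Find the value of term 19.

36

Split by position mod 3: positions 1, 4, 7, … form one track, and each other residue class forms its own.
Track A: 3, 6, 10, 15 (the triangular numbers T_2, T_3, …).
Track B: -1, -2, -4, -8 (a geometric progression (common ratio 2)).
Track C: 49, 64, 81, 100 (the squares 7², 8², 9², …).
Position 19 falls in track A as its term 7, giving 36.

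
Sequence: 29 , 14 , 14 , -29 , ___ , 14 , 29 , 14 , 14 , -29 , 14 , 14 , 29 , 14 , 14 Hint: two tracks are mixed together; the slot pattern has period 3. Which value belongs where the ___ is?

14

Positions follow the repeating pattern ABB; grouping by letter gives 2 tracks.
Track A: 29, -29, 29, -29, 29 (the oscillation 29·(−1)^(n+1)).
Track B: 14, 14, ?, 14, 14, 14, 14, 14, 14, 14 (the constant sequence 14).
So the missing entry in track B is 14.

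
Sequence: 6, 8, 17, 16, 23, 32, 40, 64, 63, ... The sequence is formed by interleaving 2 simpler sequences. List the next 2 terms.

The terms cycle through 2 interleaved subsequences.
Subsequence A: 6, 17, 23, 40, 63. Fibonacci-style (each term is the sum of the two before it).
Subsequence B: 8, 16, 32, 64. Successive powers of 2.
Term 10 comes from subsequence B (its 5th entry): 128.
Position 11 falls in subsequence A as its term 6, giving 103.

128, 103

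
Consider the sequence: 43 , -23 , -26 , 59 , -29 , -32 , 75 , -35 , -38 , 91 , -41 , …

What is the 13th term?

Positions follow the repeating pattern ABB; grouping by letter gives 2 tracks.
Subsequence A: 43, 59, 75, 91 — arithmetic, step +16.
Subsequence B: -23, -26, -29, -32, -35, -38, -41 — subtracting 3 each time.
Position 13 falls in subsequence A as its term 5, giving 107.

107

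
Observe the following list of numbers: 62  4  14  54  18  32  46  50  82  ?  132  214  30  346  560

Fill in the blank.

38

The slot pattern repeats as ABB (period 3), so there are 2 interleaved tracks.
Subsequence A: 62, 54, 46, ?, 30 — arithmetic, step −8.
Subsequence B: 4, 14, 18, 32, 50, 82, 132, 214, 346, 560 — Fibonacci-style (each term is the sum of the two before it).
So the missing entry in subsequence A is 38.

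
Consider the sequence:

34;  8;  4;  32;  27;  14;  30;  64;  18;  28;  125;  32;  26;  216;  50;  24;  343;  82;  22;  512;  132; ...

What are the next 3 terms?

Split by position mod 3 into 3 tracks.
Stream A: 34, 32, 30, 28, 26, 24, 22 — arithmetic, step −2.
Stream B: 8, 27, 64, 125, 216, 343, 512 — the cubes 2³, 3³, 4³, ….
Stream C: 4, 14, 18, 32, 50, 82, 132 — Fibonacci-style (each term is the sum of the two before it).
Position 22 falls in stream A as its term 8, giving 20.
Position 23 → stream B, term 8 = 729.
The 24th slot belongs to stream C; its 8th term is 214.

20, 729, 214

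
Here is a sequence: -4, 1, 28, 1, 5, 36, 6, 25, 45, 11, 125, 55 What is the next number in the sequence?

16

The terms cycle through 3 interleaved subsequences.
Stream A = -4, 1, 6, 11: adding 5 each time.
Stream B = 1, 5, 25, 125: geometric with ratio 5.
Stream C = 28, 36, 45, 55: the triangular numbers T_7, T_8, ….
The 13th slot belongs to stream A; its 5th term is 16.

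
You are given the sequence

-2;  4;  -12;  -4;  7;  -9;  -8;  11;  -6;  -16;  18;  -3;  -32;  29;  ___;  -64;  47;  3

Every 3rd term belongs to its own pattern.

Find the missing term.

Split by position mod 3: positions 1, 4, 7, … form one track, and each other residue class forms its own.
Track A is -2, -4, -8, -16, -32, -64, which is geometric with ratio 2.
Track B is 4, 7, 11, 18, 29, 47, which is each term equals the sum of the previous two.
Track C is -12, -9, -6, -3, ?, 3, which is linear: a_n = -15 + 3·n.
Filling track C at index 5 by its rule yields 0.

0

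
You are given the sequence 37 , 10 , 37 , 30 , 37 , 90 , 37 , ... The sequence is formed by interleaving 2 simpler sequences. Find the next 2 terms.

270, 37

Split by position mod 2 into 2 tracks.
Track A: 37, 37, 37, 37 — constant 37.
Track B: 10, 30, 90 — geometric with ratio 3.
Position 8 → track B, term 4 = 270.
Term 9 comes from track A (its 5th entry): 37.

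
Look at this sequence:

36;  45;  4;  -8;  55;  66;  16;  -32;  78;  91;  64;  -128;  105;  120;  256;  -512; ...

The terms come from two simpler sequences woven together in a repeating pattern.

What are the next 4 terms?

136, 153, 1024, -2048

Reading positions in blocks of 4 reveals the pattern AABB — 2 tracks woven together.
Subsequence A: 36, 45, 55, 66, 78, 91, 105, 120 — the triangular numbers T_8, T_9, ….
Subsequence B: 4, -8, 16, -32, 64, -128, 256, -512 — geometric, ×-2 each step.
The 17th slot belongs to subsequence A; its 9th term is 136.
Position 18 → subsequence A, term 10 = 153.
Position 19 → subsequence B, term 9 = 1024.
Term 20 comes from subsequence B (its 10th entry): -2048.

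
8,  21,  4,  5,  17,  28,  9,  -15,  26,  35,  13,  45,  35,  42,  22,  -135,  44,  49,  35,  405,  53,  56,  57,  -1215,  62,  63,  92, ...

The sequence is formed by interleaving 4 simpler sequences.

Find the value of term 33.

80

Taking every 4th term gives 4 separate tracks.
Track A = 8, 17, 26, 35, 44, 53, 62: adding 9 each time.
Track B = 21, 28, 35, 42, 49, 56, 63: linear: a_n = 14 + 7·n.
Track C = 4, 9, 13, 22, 35, 57, 92: a Fibonacci-like recurrence a_n = a_{n-1} + a_{n-2}.
Track D = 5, -15, 45, -135, 405, -1215: geometric with ratio -3.
Position 33 falls in track A as its term 9, giving 80.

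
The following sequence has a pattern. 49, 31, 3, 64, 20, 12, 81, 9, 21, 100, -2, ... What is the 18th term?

48

Read the sequence 3 terms at a time; column i is its own pattern.
Track A: 49, 64, 81, 100 (the squares 7², 8², 9², …).
Track B: 31, 20, 9, -2 (arithmetic, step −11).
Track C: 3, 12, 21 (arithmetic with common difference +9).
Position 18 → track C, term 6 = 48.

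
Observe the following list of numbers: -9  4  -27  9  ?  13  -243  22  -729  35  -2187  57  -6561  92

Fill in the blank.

-81

Taking every 2nd term gives 2 separate tracks.
Subsequence A is -9, -27, ?, -243, -729, -2187, -6561, which is multiplying by 3 each time.
Subsequence B is 4, 9, 13, 22, 35, 57, 92, which is each term equals the sum of the previous two.
So the missing entry in subsequence A is -81.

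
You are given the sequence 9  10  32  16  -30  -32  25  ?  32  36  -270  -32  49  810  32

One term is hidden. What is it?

90

Taking every 3rd term gives 3 separate tracks.
Subsequence A: 9, 16, 25, 36, 49. Perfect squares starting at 3².
Subsequence B: 10, -30, ?, -270, 810. Geometric, ×-3 each step.
Subsequence C: 32, -32, 32, -32, 32. The oscillation 32·(−1)^(n+1).
The gap is subsequence B's term 3; the rule gives 90.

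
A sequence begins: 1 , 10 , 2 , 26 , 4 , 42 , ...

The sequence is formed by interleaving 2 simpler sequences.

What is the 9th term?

The terms cycle through 2 interleaved subsequences.
Stream A: 1, 2, 4 (powers of 2).
Stream B: 10, 26, 42 (adding 16 each time).
Term 9 comes from stream A (its 5th entry): 16.

16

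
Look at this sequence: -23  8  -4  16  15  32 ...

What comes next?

Taking every 2nd term gives 2 separate tracks.
Stream A is -23, -4, 15, which is linear: a_n = -42 + 19·n.
Stream B is 8, 16, 32, which is powers 2^3, 2^4, 2^5, ….
Term 7 comes from stream A (its 4th entry): 34.

34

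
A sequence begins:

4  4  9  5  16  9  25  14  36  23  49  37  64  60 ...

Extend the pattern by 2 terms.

Odd-indexed and even-indexed terms follow separate rules.
Track A is 4, 9, 16, 25, 36, 49, 64, which is perfect squares starting at 2².
Track B is 4, 5, 9, 14, 23, 37, 60, which is Fibonacci-style (each term is the sum of the two before it).
Position 15 → track A, term 8 = 81.
Position 16 falls in track B as its term 8, giving 97.

81, 97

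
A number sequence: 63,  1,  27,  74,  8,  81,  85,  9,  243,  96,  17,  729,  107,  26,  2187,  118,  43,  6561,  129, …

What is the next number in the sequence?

Split by position mod 3 into 3 tracks.
Track A: 63, 74, 85, 96, 107, 118, 129. Adding 11 each time.
Track B: 1, 8, 9, 17, 26, 43. Fibonacci-style (each term is the sum of the two before it).
Track C: 27, 81, 243, 729, 2187, 6561. Powers 3^3, 3^4, 3^5, ….
Position 20 falls in track B as its term 7, giving 69.

69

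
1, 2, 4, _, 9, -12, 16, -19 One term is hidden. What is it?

-5

Positions 1, 3, 5, … form one subsequence and positions 2, 4, 6, … form another.
Subsequence A: 1, 4, 9, 16 (the squares 1², 2², 3², …).
Subsequence B: 2, ?, -12, -19 (subtracting 7 each time).
Filling subsequence B at index 2 by its rule yields -5.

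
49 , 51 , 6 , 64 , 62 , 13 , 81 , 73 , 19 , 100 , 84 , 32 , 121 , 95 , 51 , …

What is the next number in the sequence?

144

Taking every 3rd term gives 3 separate tracks.
Track A = 49, 64, 81, 100, 121: consecutive squares n² from n = 7.
Track B = 51, 62, 73, 84, 95: linear: a_n = 40 + 11·n.
Track C = 6, 13, 19, 32, 51: a Fibonacci-like recurrence a_n = a_{n-1} + a_{n-2}.
Term 16 comes from track A (its 6th entry): 144.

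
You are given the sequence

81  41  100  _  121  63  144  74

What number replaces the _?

Positions 1, 3, 5, … form one subsequence and positions 2, 4, 6, … form another.
Track A: 81, 100, 121, 144. Perfect squares starting at 9².
Track B: 41, ?, 63, 74. Arithmetic with common difference +11.
So the missing entry in track B is 52.

52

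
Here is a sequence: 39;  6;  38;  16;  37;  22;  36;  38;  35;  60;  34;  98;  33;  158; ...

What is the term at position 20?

670

Positions 1, 3, 5, … form one subsequence and positions 2, 4, 6, … form another.
Track A is 39, 38, 37, 36, 35, 34, 33, which is arithmetic with common difference −1.
Track B is 6, 16, 22, 38, 60, 98, 158, which is Fibonacci-style (each term is the sum of the two before it).
Term 20 comes from track B (its 10th entry): 670.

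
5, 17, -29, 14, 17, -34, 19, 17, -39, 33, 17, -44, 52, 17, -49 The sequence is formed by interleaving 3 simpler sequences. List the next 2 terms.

The terms cycle through 3 interleaved subsequences.
Subsequence A: 5, 14, 19, 33, 52 (a Fibonacci-like recurrence a_n = a_{n-1} + a_{n-2}).
Subsequence B: 17, 17, 17, 17, 17 (the constant sequence 17).
Subsequence C: -29, -34, -39, -44, -49 (arithmetic, step −5).
Term 16 comes from subsequence A (its 6th entry): 85.
Position 17 → subsequence B, term 6 = 17.

85, 17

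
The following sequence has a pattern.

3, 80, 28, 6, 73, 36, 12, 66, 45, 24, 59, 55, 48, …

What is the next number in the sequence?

52

Split by position mod 3 into 3 tracks.
Track A is 3, 6, 12, 24, 48, which is geometric with ratio 2.
Track B is 80, 73, 66, 59, which is arithmetic, step −7.
Track C is 28, 36, 45, 55, which is triangular numbers starting at T_7.
The 14th slot belongs to track B; its 5th term is 52.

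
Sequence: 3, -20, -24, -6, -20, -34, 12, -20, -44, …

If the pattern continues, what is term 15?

-64

Split by position mod 3: positions 1, 4, 7, … form one track, and each other residue class forms its own.
Track A: 3, -6, 12. Geometric with ratio -2.
Track B: -20, -20, -20. Always -20.
Track C: -24, -34, -44. Linear: a_n = -14 − 10·n.
The 15th slot belongs to track C; its 5th term is -64.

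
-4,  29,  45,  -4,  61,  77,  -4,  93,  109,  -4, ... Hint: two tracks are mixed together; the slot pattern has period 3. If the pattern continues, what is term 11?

The slot pattern repeats as ABB (period 3), so there are 2 interleaved tracks.
Track A: -4, -4, -4, -4 (always -4).
Track B: 29, 45, 61, 77, 93, 109 (arithmetic, step +16).
The 11th slot belongs to track B; its 7th term is 125.

125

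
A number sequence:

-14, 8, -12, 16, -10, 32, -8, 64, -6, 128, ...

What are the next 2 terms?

-4, 256

Odd-indexed and even-indexed terms follow separate rules.
Subsequence A: -14, -12, -10, -8, -6 (arithmetic, step +2).
Subsequence B: 8, 16, 32, 64, 128 (multiplying by 2 each time).
Position 11 → subsequence A, term 6 = -4.
Term 12 comes from subsequence B (its 6th entry): 256.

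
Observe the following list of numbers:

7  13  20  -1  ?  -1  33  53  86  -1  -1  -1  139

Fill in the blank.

The slot pattern repeats as AAABBB (period 6), so there are 2 interleaved tracks.
Stream A: 7, 13, 20, 33, 53, 86, 139 (a Fibonacci-like recurrence a_n = a_{n-1} + a_{n-2}).
Stream B: -1, ?, -1, -1, -1, -1 (always -1).
Stream B's pattern makes the blank -1.

-1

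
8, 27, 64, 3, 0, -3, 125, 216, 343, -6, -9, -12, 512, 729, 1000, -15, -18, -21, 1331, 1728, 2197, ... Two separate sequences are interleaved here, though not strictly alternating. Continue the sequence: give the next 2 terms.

-24, -27

The slot pattern repeats as AAABBB (period 6), so there are 2 interleaved tracks.
Track A = 8, 27, 64, 125, 216, 343, 512, 729, 1000, 1331, 1728, 2197: consecutive cubes n³ from n = 2.
Track B = 3, 0, -3, -6, -9, -12, -15, -18, -21: linear: a_n = 6 − 3·n.
Position 22 falls in track B as its term 10, giving -24.
The 23rd slot belongs to track B; its 11th term is -27.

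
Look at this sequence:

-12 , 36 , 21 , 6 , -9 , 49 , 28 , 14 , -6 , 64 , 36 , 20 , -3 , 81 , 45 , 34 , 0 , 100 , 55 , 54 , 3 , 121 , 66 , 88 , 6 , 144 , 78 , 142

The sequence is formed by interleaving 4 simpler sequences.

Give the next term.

Split by position mod 4: positions 1, 5, 9, … form one track, and each other residue class forms its own.
Stream A = -12, -9, -6, -3, 0, 3, 6: adding 3 each time.
Stream B = 36, 49, 64, 81, 100, 121, 144: perfect squares starting at 6².
Stream C = 21, 28, 36, 45, 55, 66, 78: the triangular numbers T_6, T_7, ….
Stream D = 6, 14, 20, 34, 54, 88, 142: a Fibonacci-like recurrence a_n = a_{n-1} + a_{n-2}.
Position 29 falls in stream A as its term 8, giving 9.

9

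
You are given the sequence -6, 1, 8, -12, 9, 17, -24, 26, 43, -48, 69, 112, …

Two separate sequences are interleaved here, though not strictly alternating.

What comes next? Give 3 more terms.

-96, 181, 293

The slot pattern repeats as ABB (period 3), so there are 2 interleaved tracks.
Track A: -6, -12, -24, -48 — multiplying by 2 each time.
Track B: 1, 8, 9, 17, 26, 43, 69, 112 — a Fibonacci-like recurrence a_n = a_{n-1} + a_{n-2}.
Position 13 → track A, term 5 = -96.
Position 14 falls in track B as its term 9, giving 181.
Term 15 comes from track B (its 10th entry): 293.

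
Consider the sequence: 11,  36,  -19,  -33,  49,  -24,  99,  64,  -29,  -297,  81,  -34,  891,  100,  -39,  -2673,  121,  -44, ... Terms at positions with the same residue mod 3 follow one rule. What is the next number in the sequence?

8019

The terms cycle through 3 interleaved subsequences.
Stream A: 11, -33, 99, -297, 891, -2673 (a geometric progression (common ratio -3)).
Stream B: 36, 49, 64, 81, 100, 121 (perfect squares starting at 6²).
Stream C: -19, -24, -29, -34, -39, -44 (linear: a_n = -14 − 5·n).
Term 19 comes from stream A (its 7th entry): 8019.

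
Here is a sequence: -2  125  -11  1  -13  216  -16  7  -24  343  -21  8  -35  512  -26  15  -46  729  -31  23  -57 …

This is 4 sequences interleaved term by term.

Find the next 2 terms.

1000, -36

Taking every 4th term gives 4 separate tracks.
Stream A: -2, -13, -24, -35, -46, -57 (linear: a_n = 9 − 11·n).
Stream B: 125, 216, 343, 512, 729 (perfect cubes starting at 5³).
Stream C: -11, -16, -21, -26, -31 (arithmetic, step −5).
Stream D: 1, 7, 8, 15, 23 (Fibonacci-style (each term is the sum of the two before it)).
The 22nd slot belongs to stream B; its 6th term is 1000.
Position 23 falls in stream C as its term 6, giving -36.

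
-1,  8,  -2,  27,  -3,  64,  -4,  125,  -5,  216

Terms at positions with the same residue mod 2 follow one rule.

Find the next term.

Odd-indexed and even-indexed terms follow separate rules.
Subsequence A: -1, -2, -3, -4, -5 — arithmetic with common difference −1.
Subsequence B: 8, 27, 64, 125, 216 — consecutive cubes n³ from n = 2.
Position 11 falls in subsequence A as its term 6, giving -6.

-6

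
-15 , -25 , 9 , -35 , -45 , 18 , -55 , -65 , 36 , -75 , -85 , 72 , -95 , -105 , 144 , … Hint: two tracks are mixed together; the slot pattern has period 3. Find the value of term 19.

Reading positions in blocks of 3 reveals the pattern AAB — 2 tracks woven together.
Subsequence A is -15, -25, -35, -45, -55, -65, -75, -85, -95, -105, which is arithmetic with common difference −10.
Subsequence B is 9, 18, 36, 72, 144, which is geometric with ratio 2.
Position 19 falls in subsequence A as its term 13, giving -135.

-135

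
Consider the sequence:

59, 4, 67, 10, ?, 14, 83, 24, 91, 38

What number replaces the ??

75

Split by position mod 2 into 2 tracks.
Track A: 59, 67, ?, 83, 91 (arithmetic, step +8).
Track B: 4, 10, 14, 24, 38 (a Fibonacci-like recurrence a_n = a_{n-1} + a_{n-2}).
So the missing entry in track A is 75.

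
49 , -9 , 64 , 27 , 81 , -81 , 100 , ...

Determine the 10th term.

Odd-indexed and even-indexed terms follow separate rules.
Track A is 49, 64, 81, 100, which is consecutive squares n² from n = 7.
Track B is -9, 27, -81, which is multiplying by -3 each time.
Term 10 comes from track B (its 5th entry): -729.

-729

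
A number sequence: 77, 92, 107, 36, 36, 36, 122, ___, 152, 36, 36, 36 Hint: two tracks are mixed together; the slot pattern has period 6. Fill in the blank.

Reading positions in blocks of 6 reveals the pattern AAABBB — 2 tracks woven together.
Stream A is 77, 92, 107, 122, ?, 152, which is adding 15 each time.
Stream B is 36, 36, 36, 36, 36, 36, which is always 36.
Stream A's pattern makes the blank 137.

137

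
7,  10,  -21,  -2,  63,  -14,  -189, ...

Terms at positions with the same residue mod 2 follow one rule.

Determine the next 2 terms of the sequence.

-26, 567

Taking every 2nd term gives 2 separate tracks.
Stream A: 7, -21, 63, -189 — geometric with ratio -3.
Stream B: 10, -2, -14 — arithmetic with common difference −12.
The 8th slot belongs to stream B; its 4th term is -26.
Term 9 comes from stream A (its 5th entry): 567.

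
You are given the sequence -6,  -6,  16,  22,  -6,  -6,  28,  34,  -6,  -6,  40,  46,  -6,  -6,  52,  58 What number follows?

-6

Reading positions in blocks of 4 reveals the pattern AABB — 2 tracks woven together.
Track A: -6, -6, -6, -6, -6, -6, -6, -6 (constant -6).
Track B: 16, 22, 28, 34, 40, 46, 52, 58 (adding 6 each time).
Position 17 → track A, term 9 = -6.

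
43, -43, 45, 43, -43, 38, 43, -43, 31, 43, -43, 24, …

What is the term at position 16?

Reading positions in blocks of 3 reveals the pattern AAB — 2 tracks woven together.
Stream A: 43, -43, 43, -43, 43, -43, 43, -43. Alternating ±43.
Stream B: 45, 38, 31, 24. Linear: a_n = 52 − 7·n.
Position 16 falls in stream A as its term 11, giving 43.

43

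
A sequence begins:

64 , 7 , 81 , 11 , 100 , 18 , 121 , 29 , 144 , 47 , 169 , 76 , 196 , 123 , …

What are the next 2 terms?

225, 199

The terms cycle through 2 interleaved subsequences.
Track A: 64, 81, 100, 121, 144, 169, 196 — perfect squares starting at 8².
Track B: 7, 11, 18, 29, 47, 76, 123 — Fibonacci-style (each term is the sum of the two before it).
Position 15 falls in track A as its term 8, giving 225.
Term 16 comes from track B (its 8th entry): 199.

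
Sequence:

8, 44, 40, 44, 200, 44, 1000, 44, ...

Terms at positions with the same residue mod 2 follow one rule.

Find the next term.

5000

Odd-indexed and even-indexed terms follow separate rules.
Stream A is 8, 40, 200, 1000, which is multiplying by 5 each time.
Stream B is 44, 44, 44, 44, which is constant 44.
Position 9 falls in stream A as its term 5, giving 5000.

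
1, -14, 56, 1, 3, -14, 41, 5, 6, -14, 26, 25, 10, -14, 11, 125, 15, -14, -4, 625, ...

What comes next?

21

Split by position mod 4 into 4 tracks.
Track A = 1, 3, 6, 10, 15: triangular numbers n(n+1)/2 for n = 1, 2, ….
Track B = -14, -14, -14, -14, -14: the constant sequence -14.
Track C = 56, 41, 26, 11, -4: arithmetic, step −15.
Track D = 1, 5, 25, 125, 625: a geometric progression (common ratio 5).
Position 21 falls in track A as its term 6, giving 21.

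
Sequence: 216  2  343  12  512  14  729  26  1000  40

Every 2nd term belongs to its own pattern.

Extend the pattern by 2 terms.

Positions 1, 3, 5, … form one subsequence and positions 2, 4, 6, … form another.
Track A is 216, 343, 512, 729, 1000, which is consecutive cubes n³ from n = 6.
Track B is 2, 12, 14, 26, 40, which is Fibonacci-style (each term is the sum of the two before it).
Position 11 falls in track A as its term 6, giving 1331.
Term 12 comes from track B (its 6th entry): 66.

1331, 66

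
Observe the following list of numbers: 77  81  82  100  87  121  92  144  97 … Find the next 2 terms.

Split by position mod 2 into 2 tracks.
Stream A: 77, 82, 87, 92, 97 — linear: a_n = 72 + 5·n.
Stream B: 81, 100, 121, 144 — perfect squares starting at 9².
Position 10 → stream B, term 5 = 169.
The 11th slot belongs to stream A; its 6th term is 102.

169, 102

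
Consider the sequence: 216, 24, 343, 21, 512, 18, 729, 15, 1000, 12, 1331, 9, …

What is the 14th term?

6

Positions 1, 3, 5, … form one subsequence and positions 2, 4, 6, … form another.
Track A is 216, 343, 512, 729, 1000, 1331, which is the cubes 6³, 7³, 8³, ….
Track B is 24, 21, 18, 15, 12, 9, which is arithmetic with common difference −3.
Position 14 falls in track B as its term 7, giving 6.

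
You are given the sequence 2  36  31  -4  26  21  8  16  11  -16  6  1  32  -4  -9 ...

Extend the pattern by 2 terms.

-64, -14

Positions follow the repeating pattern ABB; grouping by letter gives 2 tracks.
Track A: 2, -4, 8, -16, 32 — geometric with ratio -2.
Track B: 36, 31, 26, 21, 16, 11, 6, 1, -4, -9 — subtracting 5 each time.
Position 16 falls in track A as its term 6, giving -64.
The 17th slot belongs to track B; its 11th term is -14.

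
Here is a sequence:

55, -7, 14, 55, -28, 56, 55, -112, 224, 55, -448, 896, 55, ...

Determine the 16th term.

55

The slot pattern repeats as ABB (period 3), so there are 2 interleaved tracks.
Track A: 55, 55, 55, 55, 55 — the constant sequence 55.
Track B: -7, 14, -28, 56, -112, 224, -448, 896 — a geometric progression (common ratio -2).
Term 16 comes from track A (its 6th entry): 55.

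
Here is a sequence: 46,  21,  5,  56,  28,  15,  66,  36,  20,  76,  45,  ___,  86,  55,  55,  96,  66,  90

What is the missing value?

35

Split by position mod 3 into 3 tracks.
Stream A is 46, 56, 66, 76, 86, 96, which is arithmetic with common difference +10.
Stream B is 21, 28, 36, 45, 55, 66, which is the triangular numbers T_6, T_7, ….
Stream C is 5, 15, 20, ?, 55, 90, which is Fibonacci-style (each term is the sum of the two before it).
Stream C's pattern makes the blank 35.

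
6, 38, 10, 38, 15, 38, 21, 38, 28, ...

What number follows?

Taking every 2nd term gives 2 separate tracks.
Track A: 6, 10, 15, 21, 28. The triangular numbers T_3, T_4, ….
Track B: 38, 38, 38, 38. The constant sequence 38.
The 10th slot belongs to track B; its 5th term is 38.

38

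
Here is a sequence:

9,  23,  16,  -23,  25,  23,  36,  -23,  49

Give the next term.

Positions 1, 3, 5, … form one subsequence and positions 2, 4, 6, … form another.
Track A: 9, 16, 25, 36, 49 — the squares 3², 4², 5², ….
Track B: 23, -23, 23, -23 — the oscillation 23·(−1)^(n+1).
Term 10 comes from track B (its 5th entry): 23.

23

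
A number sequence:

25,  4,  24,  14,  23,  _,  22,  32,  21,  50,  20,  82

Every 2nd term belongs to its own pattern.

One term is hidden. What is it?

The terms cycle through 2 interleaved subsequences.
Subsequence A: 25, 24, 23, 22, 21, 20 — subtracting 1 each time.
Subsequence B: 4, 14, ?, 32, 50, 82 — each term equals the sum of the previous two.
So the missing entry in subsequence B is 18.

18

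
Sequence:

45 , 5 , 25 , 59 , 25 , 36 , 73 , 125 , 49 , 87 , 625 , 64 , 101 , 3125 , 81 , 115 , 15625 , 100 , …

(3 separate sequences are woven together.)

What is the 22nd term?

The terms cycle through 3 interleaved subsequences.
Track A: 45, 59, 73, 87, 101, 115 — arithmetic with common difference +14.
Track B: 5, 25, 125, 625, 3125, 15625 — powers 5^1, 5^2, 5^3, ….
Track C: 25, 36, 49, 64, 81, 100 — the squares 5², 6², 7², ….
Term 22 comes from track A (its 8th entry): 143.

143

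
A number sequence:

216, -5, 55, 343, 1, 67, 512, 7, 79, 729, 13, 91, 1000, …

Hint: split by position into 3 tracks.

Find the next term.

19

Split by position mod 3: positions 1, 4, 7, … form one track, and each other residue class forms its own.
Subsequence A: 216, 343, 512, 729, 1000 — consecutive cubes n³ from n = 6.
Subsequence B: -5, 1, 7, 13 — arithmetic with common difference +6.
Subsequence C: 55, 67, 79, 91 — arithmetic, step +12.
The 14th slot belongs to subsequence B; its 5th term is 19.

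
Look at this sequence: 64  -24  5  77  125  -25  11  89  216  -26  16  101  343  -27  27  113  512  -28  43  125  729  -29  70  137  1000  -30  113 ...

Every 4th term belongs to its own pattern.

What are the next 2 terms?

Split by position mod 4 into 4 tracks.
Track A: 64, 125, 216, 343, 512, 729, 1000 (consecutive cubes n³ from n = 4).
Track B: -24, -25, -26, -27, -28, -29, -30 (arithmetic with common difference −1).
Track C: 5, 11, 16, 27, 43, 70, 113 (Fibonacci-style (each term is the sum of the two before it)).
Track D: 77, 89, 101, 113, 125, 137 (arithmetic, step +12).
Term 28 comes from track D (its 7th entry): 149.
Position 29 falls in track A as its term 8, giving 1331.

149, 1331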